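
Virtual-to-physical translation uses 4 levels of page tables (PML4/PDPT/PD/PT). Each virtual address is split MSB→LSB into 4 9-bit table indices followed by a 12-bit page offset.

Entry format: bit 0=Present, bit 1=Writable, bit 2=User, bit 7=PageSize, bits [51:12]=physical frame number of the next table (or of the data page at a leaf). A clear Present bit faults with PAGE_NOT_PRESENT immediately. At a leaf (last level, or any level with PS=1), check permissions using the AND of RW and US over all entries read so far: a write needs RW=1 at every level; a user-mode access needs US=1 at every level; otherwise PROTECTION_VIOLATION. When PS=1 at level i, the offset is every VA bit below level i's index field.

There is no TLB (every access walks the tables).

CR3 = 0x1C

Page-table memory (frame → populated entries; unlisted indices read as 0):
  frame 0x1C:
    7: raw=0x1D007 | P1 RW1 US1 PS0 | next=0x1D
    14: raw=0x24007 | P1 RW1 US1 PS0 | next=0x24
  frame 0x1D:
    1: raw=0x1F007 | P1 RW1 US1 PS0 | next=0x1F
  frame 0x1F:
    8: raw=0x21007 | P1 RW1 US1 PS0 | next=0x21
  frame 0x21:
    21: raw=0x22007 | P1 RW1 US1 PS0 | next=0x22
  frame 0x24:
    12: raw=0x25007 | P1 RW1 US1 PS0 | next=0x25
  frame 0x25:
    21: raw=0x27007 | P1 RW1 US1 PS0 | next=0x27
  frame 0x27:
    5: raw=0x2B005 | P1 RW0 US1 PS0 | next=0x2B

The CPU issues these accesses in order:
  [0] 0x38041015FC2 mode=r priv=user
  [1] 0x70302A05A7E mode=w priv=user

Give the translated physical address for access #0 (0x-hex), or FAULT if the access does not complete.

Per-access translation:
#0 VA=0x38041015FC2 (r,user):
  L0 @0x1C[7] → 0x1D007  P=1,RW=1,US=1,PS=0
  L1 @0x1D[1] → 0x1F007  P=1,RW=1,US=1,PS=0
  L2 @0x1F[8] → 0x21007  P=1,RW=1,US=1,PS=0
  L3 @0x21[21] → 0x22007  P=1,RW=1,US=1,PS=0
  → PA=0x22FC2  (4 entries read)
#1 VA=0x70302A05A7E (w,user):
  L0 @0x1C[14] → 0x24007  P=1,RW=1,US=1,PS=0
  L1 @0x24[12] → 0x25007  P=1,RW=1,US=1,PS=0
  L2 @0x25[21] → 0x27007  P=1,RW=1,US=1,PS=0
  L3 @0x27[5] → 0x2B005  P=1,RW=0,US=1,PS=0
  ⇒ fault: PROTECTION_VIOLATION  — 4 lookups

Access #0 PA: 0x22FC2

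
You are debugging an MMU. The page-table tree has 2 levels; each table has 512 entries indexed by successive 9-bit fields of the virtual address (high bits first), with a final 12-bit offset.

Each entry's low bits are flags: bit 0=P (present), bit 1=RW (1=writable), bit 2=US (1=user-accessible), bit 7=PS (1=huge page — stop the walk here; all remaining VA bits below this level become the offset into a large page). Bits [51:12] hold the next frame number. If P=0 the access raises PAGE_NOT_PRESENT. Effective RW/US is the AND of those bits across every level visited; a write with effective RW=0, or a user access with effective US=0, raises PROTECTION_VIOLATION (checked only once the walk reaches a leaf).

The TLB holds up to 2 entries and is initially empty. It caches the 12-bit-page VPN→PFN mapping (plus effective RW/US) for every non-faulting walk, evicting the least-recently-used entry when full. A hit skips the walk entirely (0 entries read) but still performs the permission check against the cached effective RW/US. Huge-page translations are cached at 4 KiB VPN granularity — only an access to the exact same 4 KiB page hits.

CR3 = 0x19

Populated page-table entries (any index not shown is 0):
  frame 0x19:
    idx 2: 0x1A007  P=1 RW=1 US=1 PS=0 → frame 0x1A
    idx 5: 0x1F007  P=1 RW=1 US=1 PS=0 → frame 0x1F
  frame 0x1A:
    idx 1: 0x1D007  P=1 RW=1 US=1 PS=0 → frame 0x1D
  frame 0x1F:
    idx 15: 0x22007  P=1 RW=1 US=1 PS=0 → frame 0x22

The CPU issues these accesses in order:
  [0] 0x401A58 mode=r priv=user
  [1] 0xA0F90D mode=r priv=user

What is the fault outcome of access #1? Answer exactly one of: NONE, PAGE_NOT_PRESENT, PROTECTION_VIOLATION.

Walk each access:
#0 VA=0x401A58 (r,user):
  lvl0: tbl 0x19, slot 2 ⇒ 0x1A007 (P1/RW1/US1/PS0)
  lvl1: tbl 0x1A, slot 1 ⇒ 0x1D007 (P1/RW1/US1/PS0)
  ✓ 0x1DA58  — 2 lookups
#1 VA=0xA0F90D (r,user):
  lvl0: tbl 0x19, slot 5 ⇒ 0x1F007 (P1/RW1/US1/PS0)
  lvl1: tbl 0x1F, slot 15 ⇒ 0x22007 (P1/RW1/US1/PS0)
  ✓ 0x2290D  — 2 lookups

Access #1 fault: NONE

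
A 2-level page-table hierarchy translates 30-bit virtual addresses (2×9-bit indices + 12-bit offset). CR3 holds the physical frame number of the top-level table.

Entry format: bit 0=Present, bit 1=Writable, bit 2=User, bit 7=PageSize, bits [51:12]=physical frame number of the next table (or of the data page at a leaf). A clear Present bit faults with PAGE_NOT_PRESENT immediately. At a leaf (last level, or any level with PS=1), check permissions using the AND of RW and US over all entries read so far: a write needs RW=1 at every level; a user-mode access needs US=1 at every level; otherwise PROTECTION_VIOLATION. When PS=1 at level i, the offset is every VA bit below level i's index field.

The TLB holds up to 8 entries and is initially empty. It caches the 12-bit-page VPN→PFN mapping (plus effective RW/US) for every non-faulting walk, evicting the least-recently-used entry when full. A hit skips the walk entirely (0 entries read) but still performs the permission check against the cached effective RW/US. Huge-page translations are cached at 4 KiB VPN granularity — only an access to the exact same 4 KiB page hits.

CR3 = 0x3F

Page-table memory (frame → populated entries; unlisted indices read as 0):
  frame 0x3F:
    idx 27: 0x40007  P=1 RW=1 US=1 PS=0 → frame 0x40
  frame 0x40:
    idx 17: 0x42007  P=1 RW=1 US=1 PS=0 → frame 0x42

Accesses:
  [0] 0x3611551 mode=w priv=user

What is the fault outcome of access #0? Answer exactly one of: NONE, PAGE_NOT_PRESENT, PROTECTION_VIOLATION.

Trace:
#0 VA=0x3611551 (w,user):
  L0: frame=0x3F idx=27 entry=0x40007 [P=1 RW=1 US=1 PS=0]
  L1: frame=0x40 idx=17 entry=0x42007 [P=1 RW=1 US=1 PS=0]
  ✓ 0x42551  — 2 lookups

Access #0 fault: NONE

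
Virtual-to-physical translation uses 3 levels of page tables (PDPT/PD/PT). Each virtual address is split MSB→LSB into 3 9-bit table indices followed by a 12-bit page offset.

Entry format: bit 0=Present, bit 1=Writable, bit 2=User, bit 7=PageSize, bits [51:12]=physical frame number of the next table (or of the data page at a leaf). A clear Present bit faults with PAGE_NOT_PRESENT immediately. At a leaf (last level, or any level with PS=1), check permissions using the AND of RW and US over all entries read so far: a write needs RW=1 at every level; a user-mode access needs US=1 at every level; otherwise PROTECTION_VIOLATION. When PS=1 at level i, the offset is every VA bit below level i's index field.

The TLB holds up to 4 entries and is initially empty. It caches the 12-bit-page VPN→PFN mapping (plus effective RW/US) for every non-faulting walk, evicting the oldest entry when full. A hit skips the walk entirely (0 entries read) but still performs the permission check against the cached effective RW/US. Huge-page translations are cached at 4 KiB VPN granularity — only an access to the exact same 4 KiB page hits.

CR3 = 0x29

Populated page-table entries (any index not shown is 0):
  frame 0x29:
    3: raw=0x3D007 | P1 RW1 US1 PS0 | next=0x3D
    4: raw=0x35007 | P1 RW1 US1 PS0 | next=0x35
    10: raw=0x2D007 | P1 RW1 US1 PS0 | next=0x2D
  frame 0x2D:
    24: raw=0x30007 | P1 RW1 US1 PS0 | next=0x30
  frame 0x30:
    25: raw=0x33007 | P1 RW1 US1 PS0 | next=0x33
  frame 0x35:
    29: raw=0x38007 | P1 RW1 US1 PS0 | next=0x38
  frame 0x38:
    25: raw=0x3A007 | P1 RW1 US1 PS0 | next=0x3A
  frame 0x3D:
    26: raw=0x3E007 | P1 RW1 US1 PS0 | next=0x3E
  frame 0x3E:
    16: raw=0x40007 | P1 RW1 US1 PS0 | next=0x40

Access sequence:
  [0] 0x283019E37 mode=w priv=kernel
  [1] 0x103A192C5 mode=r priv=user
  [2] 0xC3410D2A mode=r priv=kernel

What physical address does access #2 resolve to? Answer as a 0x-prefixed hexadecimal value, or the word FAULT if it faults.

Walk each access:
#0 VA=0x283019E37 (w,kernel):
  L0: frame=0x29 idx=10 entry=0x2D007 [P=1 RW=1 US=1 PS=0]
  L1: frame=0x2D idx=24 entry=0x30007 [P=1 RW=1 US=1 PS=0]
  L2: frame=0x30 idx=25 entry=0x33007 [P=1 RW=1 US=1 PS=0]
  → PA=0x33E37  (3 entries read)
#1 VA=0x103A192C5 (r,user):
  L0: frame=0x29 idx=4 entry=0x35007 [P=1 RW=1 US=1 PS=0]
  L1: frame=0x35 idx=29 entry=0x38007 [P=1 RW=1 US=1 PS=0]
  L2: frame=0x38 idx=25 entry=0x3A007 [P=1 RW=1 US=1 PS=0]
  → PA=0x3A2C5  (3 entries read)
#2 VA=0xC3410D2A (r,kernel):
  L0: frame=0x29 idx=3 entry=0x3D007 [P=1 RW=1 US=1 PS=0]
  L1: frame=0x3D idx=26 entry=0x3E007 [P=1 RW=1 US=1 PS=0]
  L2: frame=0x3E idx=16 entry=0x40007 [P=1 RW=1 US=1 PS=0]
  → PA=0x40D2A  (3 entries read)

Access #2 PA: 0x40D2A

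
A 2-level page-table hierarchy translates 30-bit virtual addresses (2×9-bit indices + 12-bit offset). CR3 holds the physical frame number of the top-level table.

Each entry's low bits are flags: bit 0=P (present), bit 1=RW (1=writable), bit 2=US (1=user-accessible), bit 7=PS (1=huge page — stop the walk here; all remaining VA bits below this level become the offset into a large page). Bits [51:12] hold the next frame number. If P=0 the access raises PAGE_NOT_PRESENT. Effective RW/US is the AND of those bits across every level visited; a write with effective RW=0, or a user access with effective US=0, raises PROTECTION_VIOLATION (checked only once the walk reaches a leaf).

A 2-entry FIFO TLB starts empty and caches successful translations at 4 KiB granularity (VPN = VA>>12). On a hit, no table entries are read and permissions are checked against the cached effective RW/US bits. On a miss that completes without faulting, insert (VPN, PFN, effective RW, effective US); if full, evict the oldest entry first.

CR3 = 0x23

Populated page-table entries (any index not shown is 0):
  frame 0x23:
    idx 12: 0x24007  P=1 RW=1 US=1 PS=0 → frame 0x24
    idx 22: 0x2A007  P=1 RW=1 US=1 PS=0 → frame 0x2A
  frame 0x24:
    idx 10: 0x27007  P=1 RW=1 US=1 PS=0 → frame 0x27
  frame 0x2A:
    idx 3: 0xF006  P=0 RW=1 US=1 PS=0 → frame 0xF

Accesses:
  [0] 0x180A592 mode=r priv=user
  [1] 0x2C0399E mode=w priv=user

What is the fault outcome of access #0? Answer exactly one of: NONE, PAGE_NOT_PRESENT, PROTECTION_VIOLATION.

Trace:
#0 VA=0x180A592 (r,user):
  [0] read 0x23 idx=12: raw=0x24007 flags P=1 W=1 U=1 S=0
  [1] read 0x24 idx=10: raw=0x27007 flags P=1 W=1 U=1 S=0
  → PA=0x27592  (2 entries read)
#1 VA=0x2C0399E (w,user):
  [0] read 0x23 idx=22: raw=0x2A007 flags P=1 W=1 U=1 S=0
  [1] read 0x2A idx=3: raw=0xF006 flags P=0 W=1 U=1 S=0
  → PAGE_NOT_PRESENT  (2 entries read)

Access #0 fault: NONE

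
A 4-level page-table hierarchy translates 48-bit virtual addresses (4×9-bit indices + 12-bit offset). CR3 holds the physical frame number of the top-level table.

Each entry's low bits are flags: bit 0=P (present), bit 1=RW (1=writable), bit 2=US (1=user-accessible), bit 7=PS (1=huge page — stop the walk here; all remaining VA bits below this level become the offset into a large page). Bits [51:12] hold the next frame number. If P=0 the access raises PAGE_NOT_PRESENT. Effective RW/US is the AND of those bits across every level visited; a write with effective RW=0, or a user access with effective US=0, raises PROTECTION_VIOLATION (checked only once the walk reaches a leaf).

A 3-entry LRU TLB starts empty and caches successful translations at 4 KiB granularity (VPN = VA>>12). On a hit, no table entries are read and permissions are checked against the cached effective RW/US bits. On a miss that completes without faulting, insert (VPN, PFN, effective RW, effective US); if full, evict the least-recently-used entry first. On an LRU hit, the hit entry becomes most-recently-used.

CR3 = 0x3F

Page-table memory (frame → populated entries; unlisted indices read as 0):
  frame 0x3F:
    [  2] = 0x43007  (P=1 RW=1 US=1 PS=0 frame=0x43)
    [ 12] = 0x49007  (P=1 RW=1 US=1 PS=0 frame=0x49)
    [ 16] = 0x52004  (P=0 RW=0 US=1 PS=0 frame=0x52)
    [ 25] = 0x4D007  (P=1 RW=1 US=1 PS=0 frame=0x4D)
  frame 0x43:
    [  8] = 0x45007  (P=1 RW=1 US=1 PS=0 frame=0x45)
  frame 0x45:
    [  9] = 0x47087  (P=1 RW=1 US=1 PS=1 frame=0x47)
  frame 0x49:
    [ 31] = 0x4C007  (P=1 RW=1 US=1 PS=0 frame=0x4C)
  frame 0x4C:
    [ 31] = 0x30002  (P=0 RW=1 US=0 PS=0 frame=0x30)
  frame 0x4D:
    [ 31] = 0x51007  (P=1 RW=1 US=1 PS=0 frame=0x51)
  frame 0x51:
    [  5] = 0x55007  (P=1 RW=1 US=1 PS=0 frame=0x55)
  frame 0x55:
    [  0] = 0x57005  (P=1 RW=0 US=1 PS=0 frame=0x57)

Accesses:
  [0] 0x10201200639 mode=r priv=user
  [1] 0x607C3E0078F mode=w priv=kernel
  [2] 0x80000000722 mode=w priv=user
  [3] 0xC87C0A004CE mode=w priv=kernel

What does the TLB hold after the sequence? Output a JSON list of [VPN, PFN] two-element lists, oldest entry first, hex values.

Walk each access:
#0 VA=0x10201200639 (r,user):
  lvl0: tbl 0x3F, slot 2 ⇒ 0x43007 (P1/RW1/US1/PS0)
  lvl1: tbl 0x43, slot 8 ⇒ 0x45007 (P1/RW1/US1/PS0)
  lvl2: tbl 0x45, slot 9 ⇒ 0x47087 (P1/RW1/US1/PS1)
  ✓ 0x47639 (huge @L2)  — 3 lookups
#1 VA=0x607C3E0078F (w,kernel):
  lvl0: tbl 0x3F, slot 12 ⇒ 0x49007 (P1/RW1/US1/PS0)
  lvl1: tbl 0x49, slot 31 ⇒ 0x4C007 (P1/RW1/US1/PS0)
  lvl2: tbl 0x4C, slot 31 ⇒ 0x30002 (P0/RW1/US0/PS0)
  ⇒ fault: PAGE_NOT_PRESENT  — 3 lookups
#2 VA=0x80000000722 (w,user):
  lvl0: tbl 0x3F, slot 16 ⇒ 0x52004 (P0/RW0/US1/PS0)
  ⇒ fault: PAGE_NOT_PRESENT  — 1 lookups
#3 VA=0xC87C0A004CE (w,kernel):
  lvl0: tbl 0x3F, slot 25 ⇒ 0x4D007 (P1/RW1/US1/PS0)
  lvl1: tbl 0x4D, slot 31 ⇒ 0x51007 (P1/RW1/US1/PS0)
  lvl2: tbl 0x51, slot 5 ⇒ 0x55007 (P1/RW1/US1/PS0)
  lvl3: tbl 0x55, slot 0 ⇒ 0x57005 (P1/RW0/US1/PS0)
  ⇒ fault: PROTECTION_VIOLATION  — 4 lookups

TLB: [["0x10201200", "0x47"]]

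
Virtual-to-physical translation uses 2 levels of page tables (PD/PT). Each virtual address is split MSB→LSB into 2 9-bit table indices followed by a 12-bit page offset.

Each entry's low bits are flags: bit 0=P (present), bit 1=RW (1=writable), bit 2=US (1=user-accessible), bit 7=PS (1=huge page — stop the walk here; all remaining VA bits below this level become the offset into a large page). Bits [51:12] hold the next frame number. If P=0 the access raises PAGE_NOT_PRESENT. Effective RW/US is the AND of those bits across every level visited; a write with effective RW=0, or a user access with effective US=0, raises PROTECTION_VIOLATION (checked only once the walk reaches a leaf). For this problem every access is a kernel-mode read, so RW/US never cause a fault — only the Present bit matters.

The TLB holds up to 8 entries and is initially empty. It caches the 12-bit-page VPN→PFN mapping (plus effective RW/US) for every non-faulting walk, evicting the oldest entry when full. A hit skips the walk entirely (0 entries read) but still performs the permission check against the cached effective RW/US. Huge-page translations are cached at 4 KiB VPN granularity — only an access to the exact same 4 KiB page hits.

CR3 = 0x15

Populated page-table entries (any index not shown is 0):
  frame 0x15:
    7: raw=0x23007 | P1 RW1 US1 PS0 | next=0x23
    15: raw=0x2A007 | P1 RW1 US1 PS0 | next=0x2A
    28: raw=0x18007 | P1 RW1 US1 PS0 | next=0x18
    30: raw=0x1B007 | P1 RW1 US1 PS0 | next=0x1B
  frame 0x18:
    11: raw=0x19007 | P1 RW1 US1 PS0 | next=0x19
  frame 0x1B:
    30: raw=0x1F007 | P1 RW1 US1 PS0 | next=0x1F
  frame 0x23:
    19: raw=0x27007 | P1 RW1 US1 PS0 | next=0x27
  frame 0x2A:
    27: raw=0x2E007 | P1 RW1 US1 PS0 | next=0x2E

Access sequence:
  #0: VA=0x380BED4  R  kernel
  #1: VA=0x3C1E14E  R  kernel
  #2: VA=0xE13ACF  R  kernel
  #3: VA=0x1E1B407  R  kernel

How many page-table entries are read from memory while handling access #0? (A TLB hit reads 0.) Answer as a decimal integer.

Per-access translation:
#0 VA=0x380BED4 (r,kernel):
  [0] read 0x15 idx=28: raw=0x18007 flags P=1 W=1 U=1 S=0
  [1] read 0x18 idx=11: raw=0x19007 flags P=1 W=1 U=1 S=0
  ✓ 0x19ED4  — 2 lookups
#1 VA=0x3C1E14E (r,kernel):
  [0] read 0x15 idx=30: raw=0x1B007 flags P=1 W=1 U=1 S=0
  [1] read 0x1B idx=30: raw=0x1F007 flags P=1 W=1 U=1 S=0
  ✓ 0x1F14E  — 2 lookups
#2 VA=0xE13ACF (r,kernel):
  [0] read 0x15 idx=7: raw=0x23007 flags P=1 W=1 U=1 S=0
  [1] read 0x23 idx=19: raw=0x27007 flags P=1 W=1 U=1 S=0
  ✓ 0x27ACF  — 2 lookups
#3 VA=0x1E1B407 (r,kernel):
  [0] read 0x15 idx=15: raw=0x2A007 flags P=1 W=1 U=1 S=0
  [1] read 0x2A idx=27: raw=0x2E007 flags P=1 W=1 U=1 S=0
  ✓ 0x2E407  — 2 lookups

Entries read for #0: 2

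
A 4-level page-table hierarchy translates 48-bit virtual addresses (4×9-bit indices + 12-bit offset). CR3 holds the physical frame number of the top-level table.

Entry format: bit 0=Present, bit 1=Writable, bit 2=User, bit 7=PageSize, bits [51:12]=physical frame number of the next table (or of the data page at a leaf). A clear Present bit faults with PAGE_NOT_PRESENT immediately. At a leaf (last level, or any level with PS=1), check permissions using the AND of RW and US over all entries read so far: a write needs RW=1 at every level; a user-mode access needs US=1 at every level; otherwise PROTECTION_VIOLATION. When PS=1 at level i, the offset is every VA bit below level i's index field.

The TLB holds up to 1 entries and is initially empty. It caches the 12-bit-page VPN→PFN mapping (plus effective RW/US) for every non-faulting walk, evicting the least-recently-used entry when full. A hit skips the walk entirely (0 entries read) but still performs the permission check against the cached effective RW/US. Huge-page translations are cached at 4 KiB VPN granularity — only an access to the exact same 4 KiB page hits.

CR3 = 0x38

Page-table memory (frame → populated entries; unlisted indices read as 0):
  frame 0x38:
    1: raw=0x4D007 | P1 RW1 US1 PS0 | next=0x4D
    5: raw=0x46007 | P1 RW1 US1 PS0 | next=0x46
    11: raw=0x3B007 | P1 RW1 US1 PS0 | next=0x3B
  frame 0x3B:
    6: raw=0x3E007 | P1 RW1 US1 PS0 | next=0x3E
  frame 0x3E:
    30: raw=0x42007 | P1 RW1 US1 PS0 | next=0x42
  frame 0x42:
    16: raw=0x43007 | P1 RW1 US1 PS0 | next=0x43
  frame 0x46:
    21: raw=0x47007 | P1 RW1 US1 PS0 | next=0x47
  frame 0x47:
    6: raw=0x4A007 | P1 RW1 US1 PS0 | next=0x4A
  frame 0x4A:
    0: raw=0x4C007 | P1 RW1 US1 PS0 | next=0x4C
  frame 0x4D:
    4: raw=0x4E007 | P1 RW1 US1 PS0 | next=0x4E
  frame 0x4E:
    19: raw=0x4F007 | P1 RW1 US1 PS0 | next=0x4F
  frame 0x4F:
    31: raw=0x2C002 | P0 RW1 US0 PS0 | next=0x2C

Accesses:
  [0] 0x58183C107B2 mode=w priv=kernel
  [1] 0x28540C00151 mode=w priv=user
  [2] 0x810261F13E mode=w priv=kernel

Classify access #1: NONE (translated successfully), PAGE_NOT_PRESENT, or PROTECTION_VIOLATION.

Trace:
#0 VA=0x58183C107B2 (w,kernel):
  [0] read 0x38 idx=11: raw=0x3B007 flags P=1 W=1 U=1 S=0
  [1] read 0x3B idx=6: raw=0x3E007 flags P=1 W=1 U=1 S=0
  [2] read 0x3E idx=30: raw=0x42007 flags P=1 W=1 U=1 S=0
  [3] read 0x42 idx=16: raw=0x43007 flags P=1 W=1 U=1 S=0
  ✓ 0x437B2  — 4 lookups
#1 VA=0x28540C00151 (w,user):
  [0] read 0x38 idx=5: raw=0x46007 flags P=1 W=1 U=1 S=0
  [1] read 0x46 idx=21: raw=0x47007 flags P=1 W=1 U=1 S=0
  [2] read 0x47 idx=6: raw=0x4A007 flags P=1 W=1 U=1 S=0
  [3] read 0x4A idx=0: raw=0x4C007 flags P=1 W=1 U=1 S=0
  ✓ 0x4C151  — 4 lookups
#2 VA=0x810261F13E (w,kernel):
  [0] read 0x38 idx=1: raw=0x4D007 flags P=1 W=1 U=1 S=0
  [1] read 0x4D idx=4: raw=0x4E007 flags P=1 W=1 U=1 S=0
  [2] read 0x4E idx=19: raw=0x4F007 flags P=1 W=1 U=1 S=0
  [3] read 0x4F idx=31: raw=0x2C002 flags P=0 W=1 U=0 S=0
  → PAGE_NOT_PRESENT  (4 entries read)

Access #1 fault: NONE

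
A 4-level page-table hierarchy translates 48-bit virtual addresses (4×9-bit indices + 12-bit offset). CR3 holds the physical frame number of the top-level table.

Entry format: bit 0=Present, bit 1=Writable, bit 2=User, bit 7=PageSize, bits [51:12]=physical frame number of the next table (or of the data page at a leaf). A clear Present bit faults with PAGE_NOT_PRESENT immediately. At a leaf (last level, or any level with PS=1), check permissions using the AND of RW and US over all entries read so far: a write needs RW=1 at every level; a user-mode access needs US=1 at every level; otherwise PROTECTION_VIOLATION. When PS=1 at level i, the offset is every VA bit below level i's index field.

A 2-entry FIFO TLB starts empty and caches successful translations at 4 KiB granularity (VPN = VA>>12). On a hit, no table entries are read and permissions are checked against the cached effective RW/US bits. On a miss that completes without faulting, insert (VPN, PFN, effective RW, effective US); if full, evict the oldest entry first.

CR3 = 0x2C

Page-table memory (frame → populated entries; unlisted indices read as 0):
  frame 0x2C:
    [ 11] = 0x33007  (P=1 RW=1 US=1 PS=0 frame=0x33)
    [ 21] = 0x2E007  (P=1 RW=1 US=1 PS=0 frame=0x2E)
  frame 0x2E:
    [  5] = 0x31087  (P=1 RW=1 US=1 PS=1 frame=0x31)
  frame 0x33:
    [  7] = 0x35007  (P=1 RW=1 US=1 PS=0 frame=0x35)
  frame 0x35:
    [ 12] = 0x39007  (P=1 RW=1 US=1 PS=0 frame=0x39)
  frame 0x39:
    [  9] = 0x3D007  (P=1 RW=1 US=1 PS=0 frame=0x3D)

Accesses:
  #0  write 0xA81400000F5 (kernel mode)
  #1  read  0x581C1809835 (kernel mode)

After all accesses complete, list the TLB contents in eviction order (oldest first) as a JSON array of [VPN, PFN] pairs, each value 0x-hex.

Per-access translation:
#0 VA=0xA81400000F5 (w,kernel):
  L0: frame=0x2C idx=21 entry=0x2E007 [P=1 RW=1 US=1 PS=0]
  L1: frame=0x2E idx=5 entry=0x31087 [P=1 RW=1 US=1 PS=1]
  ✓ 0x310F5 (huge @L1)  — 2 lookups
#1 VA=0x581C1809835 (r,kernel):
  L0: frame=0x2C idx=11 entry=0x33007 [P=1 RW=1 US=1 PS=0]
  L1: frame=0x33 idx=7 entry=0x35007 [P=1 RW=1 US=1 PS=0]
  L2: frame=0x35 idx=12 entry=0x39007 [P=1 RW=1 US=1 PS=0]
  L3: frame=0x39 idx=9 entry=0x3D007 [P=1 RW=1 US=1 PS=0]
  ✓ 0x3D835  — 4 lookups

TLB: [["0xA8140000", "0x31"], ["0x581C1809", "0x3D"]]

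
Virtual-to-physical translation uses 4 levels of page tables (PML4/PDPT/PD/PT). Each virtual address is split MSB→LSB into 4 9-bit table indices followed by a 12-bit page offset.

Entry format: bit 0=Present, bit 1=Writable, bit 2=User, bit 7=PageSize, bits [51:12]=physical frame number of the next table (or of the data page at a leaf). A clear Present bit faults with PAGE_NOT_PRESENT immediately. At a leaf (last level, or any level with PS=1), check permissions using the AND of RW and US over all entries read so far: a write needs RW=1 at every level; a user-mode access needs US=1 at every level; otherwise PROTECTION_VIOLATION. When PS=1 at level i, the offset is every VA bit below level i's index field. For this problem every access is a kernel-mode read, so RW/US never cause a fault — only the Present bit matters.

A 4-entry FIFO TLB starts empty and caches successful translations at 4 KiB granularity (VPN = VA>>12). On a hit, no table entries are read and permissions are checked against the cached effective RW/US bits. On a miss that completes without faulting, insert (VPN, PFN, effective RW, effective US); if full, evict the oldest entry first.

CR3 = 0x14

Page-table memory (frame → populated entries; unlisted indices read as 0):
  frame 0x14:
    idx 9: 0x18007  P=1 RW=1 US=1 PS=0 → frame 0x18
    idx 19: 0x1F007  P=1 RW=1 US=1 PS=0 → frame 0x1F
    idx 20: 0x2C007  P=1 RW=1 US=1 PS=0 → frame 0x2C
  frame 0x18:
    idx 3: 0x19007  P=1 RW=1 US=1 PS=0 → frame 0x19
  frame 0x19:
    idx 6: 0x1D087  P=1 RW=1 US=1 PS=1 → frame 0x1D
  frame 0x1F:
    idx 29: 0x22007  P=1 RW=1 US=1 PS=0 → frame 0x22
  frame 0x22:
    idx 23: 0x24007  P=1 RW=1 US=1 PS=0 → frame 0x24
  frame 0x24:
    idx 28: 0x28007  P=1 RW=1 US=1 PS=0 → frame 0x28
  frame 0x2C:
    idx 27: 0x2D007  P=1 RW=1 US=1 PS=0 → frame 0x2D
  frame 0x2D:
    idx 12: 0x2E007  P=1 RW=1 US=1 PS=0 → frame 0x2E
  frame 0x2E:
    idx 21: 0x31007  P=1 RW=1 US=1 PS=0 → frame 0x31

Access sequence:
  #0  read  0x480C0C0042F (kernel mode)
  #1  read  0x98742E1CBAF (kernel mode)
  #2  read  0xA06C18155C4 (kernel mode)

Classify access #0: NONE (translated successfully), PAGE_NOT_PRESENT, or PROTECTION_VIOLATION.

Walk each access:
#0 VA=0x480C0C0042F (r,kernel):
  [0] read 0x14 idx=9: raw=0x18007 flags P=1 W=1 U=1 S=0
  [1] read 0x18 idx=3: raw=0x19007 flags P=1 W=1 U=1 S=0
  [2] read 0x19 idx=6: raw=0x1D087 flags P=1 W=1 U=1 S=1
  ⇒ phys 0x1D42F (huge @L2)  [3 reads]
#1 VA=0x98742E1CBAF (r,kernel):
  [0] read 0x14 idx=19: raw=0x1F007 flags P=1 W=1 U=1 S=0
  [1] read 0x1F idx=29: raw=0x22007 flags P=1 W=1 U=1 S=0
  [2] read 0x22 idx=23: raw=0x24007 flags P=1 W=1 U=1 S=0
  [3] read 0x24 idx=28: raw=0x28007 flags P=1 W=1 U=1 S=0
  ⇒ phys 0x28BAF  [4 reads]
#2 VA=0xA06C18155C4 (r,kernel):
  [0] read 0x14 idx=20: raw=0x2C007 flags P=1 W=1 U=1 S=0
  [1] read 0x2C idx=27: raw=0x2D007 flags P=1 W=1 U=1 S=0
  [2] read 0x2D idx=12: raw=0x2E007 flags P=1 W=1 U=1 S=0
  [3] read 0x2E idx=21: raw=0x31007 flags P=1 W=1 U=1 S=0
  ⇒ phys 0x315C4  [4 reads]

Access #0 fault: NONE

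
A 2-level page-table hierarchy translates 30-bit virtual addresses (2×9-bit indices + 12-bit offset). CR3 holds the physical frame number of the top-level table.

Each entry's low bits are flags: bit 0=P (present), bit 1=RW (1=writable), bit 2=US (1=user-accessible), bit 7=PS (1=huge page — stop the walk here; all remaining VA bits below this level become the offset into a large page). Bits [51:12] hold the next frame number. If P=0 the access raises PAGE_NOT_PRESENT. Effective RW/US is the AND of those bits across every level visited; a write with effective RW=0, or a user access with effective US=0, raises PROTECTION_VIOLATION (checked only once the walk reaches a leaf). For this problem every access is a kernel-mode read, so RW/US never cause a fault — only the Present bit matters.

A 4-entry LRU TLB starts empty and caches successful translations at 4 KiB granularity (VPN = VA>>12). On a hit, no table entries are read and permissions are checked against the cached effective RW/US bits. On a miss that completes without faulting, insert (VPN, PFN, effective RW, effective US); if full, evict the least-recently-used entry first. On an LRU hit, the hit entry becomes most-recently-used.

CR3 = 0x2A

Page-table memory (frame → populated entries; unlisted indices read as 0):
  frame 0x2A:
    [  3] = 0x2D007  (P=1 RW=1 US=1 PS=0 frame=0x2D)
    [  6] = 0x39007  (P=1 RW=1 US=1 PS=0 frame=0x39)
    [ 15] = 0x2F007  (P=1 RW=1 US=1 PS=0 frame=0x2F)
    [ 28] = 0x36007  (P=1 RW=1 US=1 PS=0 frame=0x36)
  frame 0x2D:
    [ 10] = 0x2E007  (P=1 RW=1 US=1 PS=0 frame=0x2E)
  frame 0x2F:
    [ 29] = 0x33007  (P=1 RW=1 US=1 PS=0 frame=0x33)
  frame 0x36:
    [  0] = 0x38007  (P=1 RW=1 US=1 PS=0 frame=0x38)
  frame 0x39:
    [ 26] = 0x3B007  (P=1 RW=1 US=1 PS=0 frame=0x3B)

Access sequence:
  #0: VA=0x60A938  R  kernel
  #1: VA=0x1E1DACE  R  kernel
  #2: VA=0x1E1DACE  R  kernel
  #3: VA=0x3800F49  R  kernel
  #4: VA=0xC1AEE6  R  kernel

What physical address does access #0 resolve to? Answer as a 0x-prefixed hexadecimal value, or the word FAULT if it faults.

Per-access translation:
#0 VA=0x60A938 (r,kernel):
  [0] read 0x2A idx=3: raw=0x2D007 flags P=1 W=1 U=1 S=0
  [1] read 0x2D idx=10: raw=0x2E007 flags P=1 W=1 U=1 S=0
  → PA=0x2E938  (2 entries read)
#1 VA=0x1E1DACE (r,kernel):
  [0] read 0x2A idx=15: raw=0x2F007 flags P=1 W=1 U=1 S=0
  [1] read 0x2F idx=29: raw=0x33007 flags P=1 W=1 U=1 S=0
  → PA=0x33ACE  (2 entries read)
#2 VA=0x1E1DACE (r,kernel):
  TLB hit vpn=0x1E1D → PA=0x33ACE
#3 VA=0x3800F49 (r,kernel):
  [0] read 0x2A idx=28: raw=0x36007 flags P=1 W=1 U=1 S=0
  [1] read 0x36 idx=0: raw=0x38007 flags P=1 W=1 U=1 S=0
  → PA=0x38F49  (2 entries read)
#4 VA=0xC1AEE6 (r,kernel):
  [0] read 0x2A idx=6: raw=0x39007 flags P=1 W=1 U=1 S=0
  [1] read 0x39 idx=26: raw=0x3B007 flags P=1 W=1 U=1 S=0
  → PA=0x3BEE6  (2 entries read)

Access #0 PA: 0x2E938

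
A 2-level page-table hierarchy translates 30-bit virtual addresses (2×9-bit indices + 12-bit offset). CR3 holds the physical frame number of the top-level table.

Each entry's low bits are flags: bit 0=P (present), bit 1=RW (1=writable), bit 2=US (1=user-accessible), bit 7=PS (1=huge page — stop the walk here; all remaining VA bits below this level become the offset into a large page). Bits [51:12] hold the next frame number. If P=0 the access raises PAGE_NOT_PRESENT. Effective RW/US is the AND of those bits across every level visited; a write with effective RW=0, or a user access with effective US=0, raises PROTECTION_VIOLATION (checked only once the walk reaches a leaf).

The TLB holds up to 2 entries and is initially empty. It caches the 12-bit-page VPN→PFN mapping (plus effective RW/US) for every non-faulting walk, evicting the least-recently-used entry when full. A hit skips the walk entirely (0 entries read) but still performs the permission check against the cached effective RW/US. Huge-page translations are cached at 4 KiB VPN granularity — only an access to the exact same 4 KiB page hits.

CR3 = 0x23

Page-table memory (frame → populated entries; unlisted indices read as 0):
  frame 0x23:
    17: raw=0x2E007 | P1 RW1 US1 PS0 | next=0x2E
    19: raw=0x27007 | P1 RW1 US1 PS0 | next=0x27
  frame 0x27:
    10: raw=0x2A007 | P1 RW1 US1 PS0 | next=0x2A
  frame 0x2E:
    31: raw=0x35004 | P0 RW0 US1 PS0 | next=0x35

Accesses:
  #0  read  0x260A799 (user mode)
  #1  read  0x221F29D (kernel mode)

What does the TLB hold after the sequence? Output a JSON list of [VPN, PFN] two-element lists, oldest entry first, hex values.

Trace:
#0 VA=0x260A799 (r,user):
  lvl0: tbl 0x23, slot 19 ⇒ 0x27007 (P1/RW1/US1/PS0)
  lvl1: tbl 0x27, slot 10 ⇒ 0x2A007 (P1/RW1/US1/PS0)
  ⇒ phys 0x2A799  [2 reads]
#1 VA=0x221F29D (r,kernel):
  lvl0: tbl 0x23, slot 17 ⇒ 0x2E007 (P1/RW1/US1/PS0)
  lvl1: tbl 0x2E, slot 31 ⇒ 0x35004 (P0/RW0/US1/PS0)
  ⇒ fault: PAGE_NOT_PRESENT  — 2 lookups

TLB: [["0x260A", "0x2A"]]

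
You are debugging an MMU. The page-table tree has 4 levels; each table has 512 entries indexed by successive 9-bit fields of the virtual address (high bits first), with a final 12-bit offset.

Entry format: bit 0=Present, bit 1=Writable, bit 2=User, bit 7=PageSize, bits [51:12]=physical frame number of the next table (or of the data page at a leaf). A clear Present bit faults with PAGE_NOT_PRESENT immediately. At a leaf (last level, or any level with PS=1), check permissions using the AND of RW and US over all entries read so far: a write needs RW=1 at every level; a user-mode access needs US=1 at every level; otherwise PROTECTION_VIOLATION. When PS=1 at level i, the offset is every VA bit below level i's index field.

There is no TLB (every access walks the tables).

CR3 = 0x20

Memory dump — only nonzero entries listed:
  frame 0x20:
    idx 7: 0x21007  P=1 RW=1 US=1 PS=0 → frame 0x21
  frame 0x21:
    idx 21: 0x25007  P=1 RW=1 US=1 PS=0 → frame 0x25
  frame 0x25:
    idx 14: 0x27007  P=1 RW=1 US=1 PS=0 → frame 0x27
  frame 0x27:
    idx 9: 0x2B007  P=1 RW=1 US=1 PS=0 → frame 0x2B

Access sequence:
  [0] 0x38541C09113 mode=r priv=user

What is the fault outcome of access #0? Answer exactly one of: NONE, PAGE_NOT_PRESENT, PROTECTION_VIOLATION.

Trace:
#0 VA=0x38541C09113 (r,user):
  lvl0: tbl 0x20, slot 7 ⇒ 0x21007 (P1/RW1/US1/PS0)
  lvl1: tbl 0x21, slot 21 ⇒ 0x25007 (P1/RW1/US1/PS0)
  lvl2: tbl 0x25, slot 14 ⇒ 0x27007 (P1/RW1/US1/PS0)
  lvl3: tbl 0x27, slot 9 ⇒ 0x2B007 (P1/RW1/US1/PS0)
  → PA=0x2B113  (4 entries read)

Access #0 fault: NONE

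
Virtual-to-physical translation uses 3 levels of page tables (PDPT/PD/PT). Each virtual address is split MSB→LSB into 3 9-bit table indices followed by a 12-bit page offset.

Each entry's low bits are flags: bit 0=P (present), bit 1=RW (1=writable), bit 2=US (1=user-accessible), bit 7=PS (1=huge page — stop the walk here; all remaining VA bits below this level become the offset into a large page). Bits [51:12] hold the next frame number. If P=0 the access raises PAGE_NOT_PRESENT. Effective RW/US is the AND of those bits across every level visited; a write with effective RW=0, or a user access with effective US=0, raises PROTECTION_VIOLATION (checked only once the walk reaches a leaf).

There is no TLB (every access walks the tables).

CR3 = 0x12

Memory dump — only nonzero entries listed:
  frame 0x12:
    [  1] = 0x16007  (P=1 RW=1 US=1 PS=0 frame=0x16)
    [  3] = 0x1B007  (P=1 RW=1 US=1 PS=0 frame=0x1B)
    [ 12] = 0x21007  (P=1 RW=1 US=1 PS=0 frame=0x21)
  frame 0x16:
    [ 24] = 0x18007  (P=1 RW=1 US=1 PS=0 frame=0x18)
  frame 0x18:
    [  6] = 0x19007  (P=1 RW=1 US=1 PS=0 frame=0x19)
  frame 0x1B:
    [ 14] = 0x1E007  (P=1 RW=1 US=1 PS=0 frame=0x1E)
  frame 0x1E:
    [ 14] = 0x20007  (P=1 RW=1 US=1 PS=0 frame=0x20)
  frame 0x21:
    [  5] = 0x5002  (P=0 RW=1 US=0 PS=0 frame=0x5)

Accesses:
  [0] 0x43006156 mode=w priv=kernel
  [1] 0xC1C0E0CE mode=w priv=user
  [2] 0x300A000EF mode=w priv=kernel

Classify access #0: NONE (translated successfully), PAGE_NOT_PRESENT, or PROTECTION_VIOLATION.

Walk each access:
#0 VA=0x43006156 (w,kernel):
  [0] read 0x12 idx=1: raw=0x16007 flags P=1 W=1 U=1 S=0
  [1] read 0x16 idx=24: raw=0x18007 flags P=1 W=1 U=1 S=0
  [2] read 0x18 idx=6: raw=0x19007 flags P=1 W=1 U=1 S=0
  ✓ 0x19156  — 3 lookups
#1 VA=0xC1C0E0CE (w,user):
  [0] read 0x12 idx=3: raw=0x1B007 flags P=1 W=1 U=1 S=0
  [1] read 0x1B idx=14: raw=0x1E007 flags P=1 W=1 U=1 S=0
  [2] read 0x1E idx=14: raw=0x20007 flags P=1 W=1 U=1 S=0
  ✓ 0x200CE  — 3 lookups
#2 VA=0x300A000EF (w,kernel):
  [0] read 0x12 idx=12: raw=0x21007 flags P=1 W=1 U=1 S=0
  [1] read 0x21 idx=5: raw=0x5002 flags P=0 W=1 U=0 S=0
  ✗ PAGE_NOT_PRESENT  [2 reads]

Access #0 fault: NONE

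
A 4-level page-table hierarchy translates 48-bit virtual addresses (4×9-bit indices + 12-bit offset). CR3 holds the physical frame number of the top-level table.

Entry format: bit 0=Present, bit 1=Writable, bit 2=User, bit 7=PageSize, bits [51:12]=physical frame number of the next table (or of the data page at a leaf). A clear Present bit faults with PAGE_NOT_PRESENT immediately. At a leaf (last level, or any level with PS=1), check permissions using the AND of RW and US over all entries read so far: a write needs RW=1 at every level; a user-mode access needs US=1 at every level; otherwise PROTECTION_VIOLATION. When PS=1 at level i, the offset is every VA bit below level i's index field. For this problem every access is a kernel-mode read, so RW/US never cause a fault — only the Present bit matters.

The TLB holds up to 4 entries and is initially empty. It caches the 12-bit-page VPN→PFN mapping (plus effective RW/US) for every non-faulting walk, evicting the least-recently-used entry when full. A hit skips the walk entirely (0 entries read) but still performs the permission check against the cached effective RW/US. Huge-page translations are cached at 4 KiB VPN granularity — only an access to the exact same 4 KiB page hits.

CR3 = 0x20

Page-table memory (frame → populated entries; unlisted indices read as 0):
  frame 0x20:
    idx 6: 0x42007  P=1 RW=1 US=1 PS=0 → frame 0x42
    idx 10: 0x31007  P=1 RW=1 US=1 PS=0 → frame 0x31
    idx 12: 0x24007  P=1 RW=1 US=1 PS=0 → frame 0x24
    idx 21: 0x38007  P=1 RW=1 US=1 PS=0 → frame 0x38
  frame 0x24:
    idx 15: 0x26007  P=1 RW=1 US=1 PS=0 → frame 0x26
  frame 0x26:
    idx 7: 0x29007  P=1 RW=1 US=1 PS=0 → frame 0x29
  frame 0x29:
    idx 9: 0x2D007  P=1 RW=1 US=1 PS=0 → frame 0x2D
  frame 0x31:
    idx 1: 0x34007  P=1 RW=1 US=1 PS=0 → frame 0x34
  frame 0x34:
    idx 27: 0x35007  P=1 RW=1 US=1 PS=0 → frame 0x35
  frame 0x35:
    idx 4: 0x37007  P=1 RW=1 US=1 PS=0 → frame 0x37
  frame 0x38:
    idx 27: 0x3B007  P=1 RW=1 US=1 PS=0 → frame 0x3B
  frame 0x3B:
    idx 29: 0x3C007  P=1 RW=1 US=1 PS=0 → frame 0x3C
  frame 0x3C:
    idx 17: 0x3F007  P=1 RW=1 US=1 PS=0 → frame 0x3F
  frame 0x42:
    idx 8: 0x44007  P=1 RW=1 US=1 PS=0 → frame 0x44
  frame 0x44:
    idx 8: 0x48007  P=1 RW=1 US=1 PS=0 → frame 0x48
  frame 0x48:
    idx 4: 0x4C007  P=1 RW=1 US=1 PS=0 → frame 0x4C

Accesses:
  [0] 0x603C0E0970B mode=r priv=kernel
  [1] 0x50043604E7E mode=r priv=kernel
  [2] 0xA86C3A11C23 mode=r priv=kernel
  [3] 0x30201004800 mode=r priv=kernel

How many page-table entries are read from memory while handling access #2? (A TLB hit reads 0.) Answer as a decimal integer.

Walk each access:
#0 VA=0x603C0E0970B (r,kernel):
  [0] read 0x20 idx=12: raw=0x24007 flags P=1 W=1 U=1 S=0
  [1] read 0x24 idx=15: raw=0x26007 flags P=1 W=1 U=1 S=0
  [2] read 0x26 idx=7: raw=0x29007 flags P=1 W=1 U=1 S=0
  [3] read 0x29 idx=9: raw=0x2D007 flags P=1 W=1 U=1 S=0
  → PA=0x2D70B  (4 entries read)
#1 VA=0x50043604E7E (r,kernel):
  [0] read 0x20 idx=10: raw=0x31007 flags P=1 W=1 U=1 S=0
  [1] read 0x31 idx=1: raw=0x34007 flags P=1 W=1 U=1 S=0
  [2] read 0x34 idx=27: raw=0x35007 flags P=1 W=1 U=1 S=0
  [3] read 0x35 idx=4: raw=0x37007 flags P=1 W=1 U=1 S=0
  → PA=0x37E7E  (4 entries read)
#2 VA=0xA86C3A11C23 (r,kernel):
  [0] read 0x20 idx=21: raw=0x38007 flags P=1 W=1 U=1 S=0
  [1] read 0x38 idx=27: raw=0x3B007 flags P=1 W=1 U=1 S=0
  [2] read 0x3B idx=29: raw=0x3C007 flags P=1 W=1 U=1 S=0
  [3] read 0x3C idx=17: raw=0x3F007 flags P=1 W=1 U=1 S=0
  → PA=0x3FC23  (4 entries read)
#3 VA=0x30201004800 (r,kernel):
  [0] read 0x20 idx=6: raw=0x42007 flags P=1 W=1 U=1 S=0
  [1] read 0x42 idx=8: raw=0x44007 flags P=1 W=1 U=1 S=0
  [2] read 0x44 idx=8: raw=0x48007 flags P=1 W=1 U=1 S=0
  [3] read 0x48 idx=4: raw=0x4C007 flags P=1 W=1 U=1 S=0
  → PA=0x4C800  (4 entries read)

Entries read for #2: 4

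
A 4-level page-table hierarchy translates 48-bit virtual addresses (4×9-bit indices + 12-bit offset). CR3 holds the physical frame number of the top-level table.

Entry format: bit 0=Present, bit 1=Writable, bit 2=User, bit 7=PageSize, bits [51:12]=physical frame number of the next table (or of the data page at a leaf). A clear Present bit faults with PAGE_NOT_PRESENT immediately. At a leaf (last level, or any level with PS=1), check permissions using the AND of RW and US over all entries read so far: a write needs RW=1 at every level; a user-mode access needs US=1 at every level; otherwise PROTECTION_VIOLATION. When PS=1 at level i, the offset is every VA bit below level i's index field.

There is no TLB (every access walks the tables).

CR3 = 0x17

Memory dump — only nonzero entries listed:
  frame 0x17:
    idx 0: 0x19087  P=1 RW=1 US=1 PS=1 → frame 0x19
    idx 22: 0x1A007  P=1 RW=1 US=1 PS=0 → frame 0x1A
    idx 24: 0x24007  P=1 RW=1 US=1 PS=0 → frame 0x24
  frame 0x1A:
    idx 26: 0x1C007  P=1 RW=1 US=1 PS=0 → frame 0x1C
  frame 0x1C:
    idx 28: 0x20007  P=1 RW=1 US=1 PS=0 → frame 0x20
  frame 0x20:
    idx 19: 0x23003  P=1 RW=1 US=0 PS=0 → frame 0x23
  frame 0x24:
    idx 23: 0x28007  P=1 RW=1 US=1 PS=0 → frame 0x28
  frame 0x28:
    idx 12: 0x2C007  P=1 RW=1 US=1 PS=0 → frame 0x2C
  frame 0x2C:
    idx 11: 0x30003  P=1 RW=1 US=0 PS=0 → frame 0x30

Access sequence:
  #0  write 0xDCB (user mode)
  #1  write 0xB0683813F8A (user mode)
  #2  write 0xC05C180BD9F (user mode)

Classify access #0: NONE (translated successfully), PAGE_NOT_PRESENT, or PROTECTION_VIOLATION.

Per-access translation:
#0 VA=0xDCB (w,user):
  L0 @0x17[0] → 0x19087  P=1,RW=1,US=1,PS=1
  ✓ 0x19DCB (huge @L0)  — 1 lookups
#1 VA=0xB0683813F8A (w,user):
  L0 @0x17[22] → 0x1A007  P=1,RW=1,US=1,PS=0
  L1 @0x1A[26] → 0x1C007  P=1,RW=1,US=1,PS=0
  L2 @0x1C[28] → 0x20007  P=1,RW=1,US=1,PS=0
  L3 @0x20[19] → 0x23003  P=1,RW=1,US=0,PS=0
  ✗ PROTECTION_VIOLATION  [4 reads]
#2 VA=0xC05C180BD9F (w,user):
  L0 @0x17[24] → 0x24007  P=1,RW=1,US=1,PS=0
  L1 @0x24[23] → 0x28007  P=1,RW=1,US=1,PS=0
  L2 @0x28[12] → 0x2C007  P=1,RW=1,US=1,PS=0
  L3 @0x2C[11] → 0x30003  P=1,RW=1,US=0,PS=0
  ✗ PROTECTION_VIOLATION  [4 reads]

Access #0 fault: NONE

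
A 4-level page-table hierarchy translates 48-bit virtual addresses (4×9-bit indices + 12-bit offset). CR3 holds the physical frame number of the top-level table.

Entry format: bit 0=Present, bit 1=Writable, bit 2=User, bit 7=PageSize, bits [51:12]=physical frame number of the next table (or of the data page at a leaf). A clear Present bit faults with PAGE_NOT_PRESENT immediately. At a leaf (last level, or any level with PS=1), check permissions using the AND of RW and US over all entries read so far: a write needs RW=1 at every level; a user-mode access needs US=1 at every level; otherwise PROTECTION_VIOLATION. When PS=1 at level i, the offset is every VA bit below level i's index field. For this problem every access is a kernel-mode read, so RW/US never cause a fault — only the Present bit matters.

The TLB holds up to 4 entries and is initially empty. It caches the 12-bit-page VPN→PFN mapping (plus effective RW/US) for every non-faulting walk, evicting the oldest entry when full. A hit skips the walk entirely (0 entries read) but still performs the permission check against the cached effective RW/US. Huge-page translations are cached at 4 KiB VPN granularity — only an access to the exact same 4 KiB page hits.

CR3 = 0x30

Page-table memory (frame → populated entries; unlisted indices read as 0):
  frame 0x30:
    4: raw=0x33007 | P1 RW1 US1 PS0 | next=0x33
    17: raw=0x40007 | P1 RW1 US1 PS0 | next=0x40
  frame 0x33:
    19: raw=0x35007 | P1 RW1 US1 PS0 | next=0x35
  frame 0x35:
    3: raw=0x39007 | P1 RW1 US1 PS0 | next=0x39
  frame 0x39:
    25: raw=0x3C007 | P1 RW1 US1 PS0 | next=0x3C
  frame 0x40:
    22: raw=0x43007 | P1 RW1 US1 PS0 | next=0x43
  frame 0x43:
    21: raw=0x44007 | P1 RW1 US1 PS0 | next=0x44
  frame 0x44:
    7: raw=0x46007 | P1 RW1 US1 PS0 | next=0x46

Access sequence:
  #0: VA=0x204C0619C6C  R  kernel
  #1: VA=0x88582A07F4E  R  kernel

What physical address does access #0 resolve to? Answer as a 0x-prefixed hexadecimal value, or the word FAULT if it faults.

Trace:
#0 VA=0x204C0619C6C (r,kernel):
  L0: frame=0x30 idx=4 entry=0x33007 [P=1 RW=1 US=1 PS=0]
  L1: frame=0x33 idx=19 entry=0x35007 [P=1 RW=1 US=1 PS=0]
  L2: frame=0x35 idx=3 entry=0x39007 [P=1 RW=1 US=1 PS=0]
  L3: frame=0x39 idx=25 entry=0x3C007 [P=1 RW=1 US=1 PS=0]
  → PA=0x3CC6C  (4 entries read)
#1 VA=0x88582A07F4E (r,kernel):
  L0: frame=0x30 idx=17 entry=0x40007 [P=1 RW=1 US=1 PS=0]
  L1: frame=0x40 idx=22 entry=0x43007 [P=1 RW=1 US=1 PS=0]
  L2: frame=0x43 idx=21 entry=0x44007 [P=1 RW=1 US=1 PS=0]
  L3: frame=0x44 idx=7 entry=0x46007 [P=1 RW=1 US=1 PS=0]
  → PA=0x46F4E  (4 entries read)

Access #0 PA: 0x3CC6C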